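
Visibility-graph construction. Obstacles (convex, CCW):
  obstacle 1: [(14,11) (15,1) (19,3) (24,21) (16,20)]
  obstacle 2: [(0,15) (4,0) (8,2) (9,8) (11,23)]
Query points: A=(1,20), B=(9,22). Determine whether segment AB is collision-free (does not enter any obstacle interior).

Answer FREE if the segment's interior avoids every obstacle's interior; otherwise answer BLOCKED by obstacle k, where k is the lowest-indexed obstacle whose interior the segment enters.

FREE

Obstacle 1 [(14,11) (15,1) (19,3) (24,21) (16,20)]:
  edge (14,11)–(15,1): clear
  edge (15,1)–(19,3): clear
  edge (19,3)–(24,21): clear
  edge (24,21)–(16,20): clear
  edge (16,20)–(14,11): clear
  midpoint (5,21) outside
  → clear
Obstacle 2 [(0,15) (4,0) (8,2) (9,8) (11,23)]:
  edge (0,15)–(4,0): clear
  edge (4,0)–(8,2): clear
  edge (8,2)–(9,8): clear
  edge (9,8)–(11,23): clear
  edge (11,23)–(0,15): clear
  midpoint (5,21) outside
  → clear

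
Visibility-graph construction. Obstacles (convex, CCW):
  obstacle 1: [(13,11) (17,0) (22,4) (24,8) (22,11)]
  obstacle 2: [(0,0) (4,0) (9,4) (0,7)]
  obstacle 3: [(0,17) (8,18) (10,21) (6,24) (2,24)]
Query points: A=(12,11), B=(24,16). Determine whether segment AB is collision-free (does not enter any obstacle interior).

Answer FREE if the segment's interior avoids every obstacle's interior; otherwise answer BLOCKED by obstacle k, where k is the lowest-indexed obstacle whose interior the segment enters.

Obstacle 1 [(13,11) (17,0) (22,4) (24,8) (22,11)]:
  edge (13,11)–(17,0): clear
  edge (17,0)–(22,4): clear
  edge (22,4)–(24,8): clear
  edge (24,8)–(22,11): clear
  edge (22,11)–(13,11): clear
  midpoint (18,27/2) outside
  → clear
Obstacle 2 [(0,0) (4,0) (9,4) (0,7)]:
  edge (0,0)–(4,0): clear
  edge (4,0)–(9,4): clear
  edge (9,4)–(0,7): clear
  edge (0,7)–(0,0): clear
  midpoint (18,27/2) outside
  → clear
Obstacle 3 [(0,17) (8,18) (10,21) (6,24) (2,24)]:
  edge (0,17)–(8,18): clear
  edge (8,18)–(10,21): clear
  edge (10,21)–(6,24): clear
  edge (6,24)–(2,24): clear
  edge (2,24)–(0,17): clear
  midpoint (18,27/2) outside
  → clear

FREE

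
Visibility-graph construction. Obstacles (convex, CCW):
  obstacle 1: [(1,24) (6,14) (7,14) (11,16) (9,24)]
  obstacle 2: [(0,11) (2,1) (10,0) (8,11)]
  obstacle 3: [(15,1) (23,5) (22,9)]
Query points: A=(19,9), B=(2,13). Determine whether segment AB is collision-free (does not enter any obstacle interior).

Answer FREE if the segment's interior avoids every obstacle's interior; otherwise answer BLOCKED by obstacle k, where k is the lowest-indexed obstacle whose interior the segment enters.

FREE

Obstacle 1 [(1,24) (6,14) (7,14) (11,16) (9,24)]:
  edge (1,24)–(6,14): clear
  edge (6,14)–(7,14): clear
  edge (7,14)–(11,16): clear
  edge (11,16)–(9,24): clear
  edge (9,24)–(1,24): clear
  midpoint (21/2,11) outside
  → clear
Obstacle 2 [(0,11) (2,1) (10,0) (8,11)]:
  edge (0,11)–(2,1): clear
  edge (2,1)–(10,0): clear
  edge (10,0)–(8,11): clear
  edge (8,11)–(0,11): clear
  midpoint (21/2,11) outside
  → clear
Obstacle 3 [(15,1) (23,5) (22,9)]:
  edge (15,1)–(23,5): clear
  edge (23,5)–(22,9): clear
  edge (22,9)–(15,1): clear
  midpoint (21/2,11) outside
  → clear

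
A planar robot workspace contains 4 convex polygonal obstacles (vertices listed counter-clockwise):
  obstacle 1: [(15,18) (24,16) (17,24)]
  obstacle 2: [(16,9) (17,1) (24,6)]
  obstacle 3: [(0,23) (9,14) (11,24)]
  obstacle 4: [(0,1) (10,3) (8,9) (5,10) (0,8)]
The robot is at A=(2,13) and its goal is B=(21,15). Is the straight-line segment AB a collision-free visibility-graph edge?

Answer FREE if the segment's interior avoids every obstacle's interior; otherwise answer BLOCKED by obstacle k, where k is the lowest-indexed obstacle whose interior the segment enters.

FREE

Obstacle 1 [(15,18) (24,16) (17,24)]:
  edge (15,18)–(24,16): clear
  edge (24,16)–(17,24): clear
  edge (17,24)–(15,18): clear
  midpoint (23/2,14) outside
  → clear
Obstacle 2 [(16,9) (17,1) (24,6)]:
  edge (16,9)–(17,1): clear
  edge (17,1)–(24,6): clear
  edge (24,6)–(16,9): clear
  midpoint (23/2,14) outside
  → clear
Obstacle 3 [(0,23) (9,14) (11,24)]:
  edge (0,23)–(9,14): clear
  edge (9,14)–(11,24): clear
  edge (11,24)–(0,23): clear
  midpoint (23/2,14) outside
  → clear
Obstacle 4 [(0,1) (10,3) (8,9) (5,10) (0,8)]:
  edge (0,1)–(10,3): clear
  edge (10,3)–(8,9): clear
  edge (8,9)–(5,10): clear
  edge (5,10)–(0,8): clear
  edge (0,8)–(0,1): clear
  midpoint (23/2,14) outside
  → clear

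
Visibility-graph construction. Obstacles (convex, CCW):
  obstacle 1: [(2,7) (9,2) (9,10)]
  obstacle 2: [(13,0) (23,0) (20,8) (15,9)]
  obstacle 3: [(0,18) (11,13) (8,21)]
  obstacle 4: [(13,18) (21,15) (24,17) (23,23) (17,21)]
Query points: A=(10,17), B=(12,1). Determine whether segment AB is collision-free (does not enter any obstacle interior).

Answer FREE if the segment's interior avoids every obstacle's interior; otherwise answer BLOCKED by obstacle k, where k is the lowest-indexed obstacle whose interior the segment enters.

Obstacle 1 [(2,7) (9,2) (9,10)]:
  edge (2,7)–(9,2): clear
  edge (9,2)–(9,10): clear
  edge (9,10)–(2,7): clear
  midpoint (11,9) outside
  → clear
Obstacle 2 [(13,0) (23,0) (20,8) (15,9)]:
  edge (13,0)–(23,0): clear
  edge (23,0)–(20,8): clear
  edge (20,8)–(15,9): clear
  edge (15,9)–(13,0): clear
  midpoint (11,9) outside
  → clear
Obstacle 3 [(0,18) (11,13) (8,21)]:
  edge (0,18)–(11,13): crosses AB
  edge (11,13)–(8,21): crosses AB
  edge (8,21)–(0,18): clear
  → BLOCKED
Obstacle 4 [(13,18) (21,15) (24,17) (23,23) (17,21)]:
  edge (13,18)–(21,15): clear
  edge (21,15)–(24,17): clear
  edge (24,17)–(23,23): clear
  edge (23,23)–(17,21): clear
  edge (17,21)–(13,18): clear
  midpoint (11,9) outside
  → clear

BLOCKED by obstacle 3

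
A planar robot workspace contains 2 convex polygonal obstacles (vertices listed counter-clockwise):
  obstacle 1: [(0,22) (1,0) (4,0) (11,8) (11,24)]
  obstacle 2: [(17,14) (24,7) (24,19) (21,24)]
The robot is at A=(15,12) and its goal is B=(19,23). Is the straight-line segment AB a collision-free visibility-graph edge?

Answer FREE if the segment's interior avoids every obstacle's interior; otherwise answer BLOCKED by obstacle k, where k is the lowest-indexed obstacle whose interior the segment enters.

Obstacle 1 [(0,22) (1,0) (4,0) (11,8) (11,24)]:
  edge (0,22)–(1,0): clear
  edge (1,0)–(4,0): clear
  edge (4,0)–(11,8): clear
  edge (11,8)–(11,24): clear
  edge (11,24)–(0,22): clear
  midpoint (17,35/2) outside
  → clear
Obstacle 2 [(17,14) (24,7) (24,19) (21,24)]:
  edge (17,14)–(24,7): clear
  edge (24,7)–(24,19): clear
  edge (24,19)–(21,24): clear
  edge (21,24)–(17,14): clear
  midpoint (17,35/2) outside
  → clear

FREE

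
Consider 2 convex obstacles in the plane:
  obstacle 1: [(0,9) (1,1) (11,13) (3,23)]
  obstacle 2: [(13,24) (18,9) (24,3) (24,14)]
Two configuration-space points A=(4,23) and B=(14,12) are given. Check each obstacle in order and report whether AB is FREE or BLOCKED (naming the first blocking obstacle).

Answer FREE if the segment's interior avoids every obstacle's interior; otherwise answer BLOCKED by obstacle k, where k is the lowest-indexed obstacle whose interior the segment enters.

FREE

Obstacle 1 [(0,9) (1,1) (11,13) (3,23)]:
  edge (0,9)–(1,1): clear
  edge (1,1)–(11,13): clear
  edge (11,13)–(3,23): clear
  edge (3,23)–(0,9): clear
  midpoint (9,35/2) outside
  → clear
Obstacle 2 [(13,24) (18,9) (24,3) (24,14)]:
  edge (13,24)–(18,9): clear
  edge (18,9)–(24,3): clear
  edge (24,3)–(24,14): clear
  edge (24,14)–(13,24): clear
  midpoint (9,35/2) outside
  → clear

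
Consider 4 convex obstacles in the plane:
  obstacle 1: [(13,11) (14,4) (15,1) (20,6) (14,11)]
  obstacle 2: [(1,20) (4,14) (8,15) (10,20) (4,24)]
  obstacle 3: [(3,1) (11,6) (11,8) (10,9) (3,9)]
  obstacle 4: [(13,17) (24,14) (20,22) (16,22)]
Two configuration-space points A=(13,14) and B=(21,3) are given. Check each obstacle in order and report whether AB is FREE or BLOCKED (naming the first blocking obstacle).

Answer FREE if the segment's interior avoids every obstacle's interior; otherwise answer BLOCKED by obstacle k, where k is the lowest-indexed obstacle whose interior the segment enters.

BLOCKED by obstacle 1

Obstacle 1 [(13,11) (14,4) (15,1) (20,6) (14,11)]:
  edge (13,11)–(14,4): clear
  edge (14,4)–(15,1): clear
  edge (15,1)–(20,6): crosses AB
  edge (20,6)–(14,11): crosses AB
  edge (14,11)–(13,11): clear
  → BLOCKED
Obstacle 2 [(1,20) (4,14) (8,15) (10,20) (4,24)]:
  edge (1,20)–(4,14): clear
  edge (4,14)–(8,15): clear
  edge (8,15)–(10,20): clear
  edge (10,20)–(4,24): clear
  edge (4,24)–(1,20): clear
  midpoint (17,17/2) outside
  → clear
Obstacle 3 [(3,1) (11,6) (11,8) (10,9) (3,9)]:
  edge (3,1)–(11,6): clear
  edge (11,6)–(11,8): clear
  edge (11,8)–(10,9): clear
  edge (10,9)–(3,9): clear
  edge (3,9)–(3,1): clear
  midpoint (17,17/2) outside
  → clear
Obstacle 4 [(13,17) (24,14) (20,22) (16,22)]:
  edge (13,17)–(24,14): clear
  edge (24,14)–(20,22): clear
  edge (20,22)–(16,22): clear
  edge (16,22)–(13,17): clear
  midpoint (17,17/2) outside
  → clear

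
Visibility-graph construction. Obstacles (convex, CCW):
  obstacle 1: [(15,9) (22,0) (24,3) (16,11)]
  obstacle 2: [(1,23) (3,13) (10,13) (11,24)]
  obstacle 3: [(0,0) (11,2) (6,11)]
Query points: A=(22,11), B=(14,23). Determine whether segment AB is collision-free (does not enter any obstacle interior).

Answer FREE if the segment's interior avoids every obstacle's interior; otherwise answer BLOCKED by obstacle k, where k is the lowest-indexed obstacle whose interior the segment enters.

Obstacle 1 [(15,9) (22,0) (24,3) (16,11)]:
  edge (15,9)–(22,0): clear
  edge (22,0)–(24,3): clear
  edge (24,3)–(16,11): clear
  edge (16,11)–(15,9): clear
  midpoint (18,17) outside
  → clear
Obstacle 2 [(1,23) (3,13) (10,13) (11,24)]:
  edge (1,23)–(3,13): clear
  edge (3,13)–(10,13): clear
  edge (10,13)–(11,24): clear
  edge (11,24)–(1,23): clear
  midpoint (18,17) outside
  → clear
Obstacle 3 [(0,0) (11,2) (6,11)]:
  edge (0,0)–(11,2): clear
  edge (11,2)–(6,11): clear
  edge (6,11)–(0,0): clear
  midpoint (18,17) outside
  → clear

FREE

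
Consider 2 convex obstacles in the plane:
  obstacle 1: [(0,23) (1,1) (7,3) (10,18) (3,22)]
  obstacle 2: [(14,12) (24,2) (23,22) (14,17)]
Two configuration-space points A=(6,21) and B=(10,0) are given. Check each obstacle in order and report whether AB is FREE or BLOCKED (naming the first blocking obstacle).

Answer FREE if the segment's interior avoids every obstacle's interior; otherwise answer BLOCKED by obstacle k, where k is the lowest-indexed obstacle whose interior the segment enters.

BLOCKED by obstacle 1

Obstacle 1 [(0,23) (1,1) (7,3) (10,18) (3,22)]:
  edge (0,23)–(1,1): clear
  edge (1,1)–(7,3): clear
  edge (7,3)–(10,18): crosses AB
  edge (10,18)–(3,22): crosses AB
  edge (3,22)–(0,23): clear
  → BLOCKED
Obstacle 2 [(14,12) (24,2) (23,22) (14,17)]:
  edge (14,12)–(24,2): clear
  edge (24,2)–(23,22): clear
  edge (23,22)–(14,17): clear
  edge (14,17)–(14,12): clear
  midpoint (8,21/2) outside
  → clear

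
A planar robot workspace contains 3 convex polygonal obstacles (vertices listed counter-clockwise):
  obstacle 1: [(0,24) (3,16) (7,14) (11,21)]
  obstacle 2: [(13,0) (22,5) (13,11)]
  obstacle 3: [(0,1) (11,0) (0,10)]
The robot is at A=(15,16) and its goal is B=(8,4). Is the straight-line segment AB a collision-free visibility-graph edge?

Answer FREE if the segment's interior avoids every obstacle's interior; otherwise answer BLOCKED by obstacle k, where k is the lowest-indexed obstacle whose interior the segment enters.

Obstacle 1 [(0,24) (3,16) (7,14) (11,21)]:
  edge (0,24)–(3,16): clear
  edge (3,16)–(7,14): clear
  edge (7,14)–(11,21): clear
  edge (11,21)–(0,24): clear
  midpoint (23/2,10) outside
  → clear
Obstacle 2 [(13,0) (22,5) (13,11)]:
  edge (13,0)–(22,5): clear
  edge (22,5)–(13,11): clear
  edge (13,11)–(13,0): clear
  midpoint (23/2,10) outside
  → clear
Obstacle 3 [(0,1) (11,0) (0,10)]:
  edge (0,1)–(11,0): clear
  edge (11,0)–(0,10): clear
  edge (0,10)–(0,1): clear
  midpoint (23/2,10) outside
  → clear

FREE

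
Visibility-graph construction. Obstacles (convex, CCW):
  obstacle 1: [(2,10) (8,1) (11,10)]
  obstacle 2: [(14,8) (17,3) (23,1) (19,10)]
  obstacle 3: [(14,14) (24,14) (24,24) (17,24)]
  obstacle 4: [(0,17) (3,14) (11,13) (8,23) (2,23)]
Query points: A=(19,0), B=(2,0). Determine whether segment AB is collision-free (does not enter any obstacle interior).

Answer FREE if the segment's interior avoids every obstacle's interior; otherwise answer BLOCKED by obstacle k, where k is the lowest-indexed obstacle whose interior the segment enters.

FREE

Obstacle 1 [(2,10) (8,1) (11,10)]:
  edge (2,10)–(8,1): clear
  edge (8,1)–(11,10): clear
  edge (11,10)–(2,10): clear
  midpoint (21/2,0) outside
  → clear
Obstacle 2 [(14,8) (17,3) (23,1) (19,10)]:
  edge (14,8)–(17,3): clear
  edge (17,3)–(23,1): clear
  edge (23,1)–(19,10): clear
  edge (19,10)–(14,8): clear
  midpoint (21/2,0) outside
  → clear
Obstacle 3 [(14,14) (24,14) (24,24) (17,24)]:
  edge (14,14)–(24,14): clear
  edge (24,14)–(24,24): clear
  edge (24,24)–(17,24): clear
  edge (17,24)–(14,14): clear
  midpoint (21/2,0) outside
  → clear
Obstacle 4 [(0,17) (3,14) (11,13) (8,23) (2,23)]:
  edge (0,17)–(3,14): clear
  edge (3,14)–(11,13): clear
  edge (11,13)–(8,23): clear
  edge (8,23)–(2,23): clear
  edge (2,23)–(0,17): clear
  midpoint (21/2,0) outside
  → clear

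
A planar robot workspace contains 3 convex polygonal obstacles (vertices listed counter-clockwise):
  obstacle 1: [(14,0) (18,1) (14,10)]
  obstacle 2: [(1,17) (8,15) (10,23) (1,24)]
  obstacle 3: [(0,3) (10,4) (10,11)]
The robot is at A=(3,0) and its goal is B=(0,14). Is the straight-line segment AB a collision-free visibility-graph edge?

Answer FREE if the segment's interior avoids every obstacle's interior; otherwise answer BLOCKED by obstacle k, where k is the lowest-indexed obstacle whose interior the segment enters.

BLOCKED by obstacle 3

Obstacle 1 [(14,0) (18,1) (14,10)]:
  edge (14,0)–(18,1): clear
  edge (18,1)–(14,10): clear
  edge (14,10)–(14,0): clear
  midpoint (3/2,7) outside
  → clear
Obstacle 2 [(1,17) (8,15) (10,23) (1,24)]:
  edge (1,17)–(8,15): clear
  edge (8,15)–(10,23): clear
  edge (10,23)–(1,24): clear
  edge (1,24)–(1,17): clear
  midpoint (3/2,7) outside
  → clear
Obstacle 3 [(0,3) (10,4) (10,11)]:
  edge (0,3)–(10,4): crosses AB
  edge (10,4)–(10,11): clear
  edge (10,11)–(0,3): crosses AB
  → BLOCKED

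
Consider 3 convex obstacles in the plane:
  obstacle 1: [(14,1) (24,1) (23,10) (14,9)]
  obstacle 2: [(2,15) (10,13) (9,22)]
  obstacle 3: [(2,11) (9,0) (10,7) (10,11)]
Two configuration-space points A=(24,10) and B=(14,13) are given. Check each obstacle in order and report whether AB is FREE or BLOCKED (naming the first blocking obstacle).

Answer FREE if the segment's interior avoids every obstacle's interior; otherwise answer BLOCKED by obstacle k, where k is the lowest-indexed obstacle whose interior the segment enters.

FREE

Obstacle 1 [(14,1) (24,1) (23,10) (14,9)]:
  edge (14,1)–(24,1): clear
  edge (24,1)–(23,10): clear
  edge (23,10)–(14,9): clear
  edge (14,9)–(14,1): clear
  midpoint (19,23/2) outside
  → clear
Obstacle 2 [(2,15) (10,13) (9,22)]:
  edge (2,15)–(10,13): clear
  edge (10,13)–(9,22): clear
  edge (9,22)–(2,15): clear
  midpoint (19,23/2) outside
  → clear
Obstacle 3 [(2,11) (9,0) (10,7) (10,11)]:
  edge (2,11)–(9,0): clear
  edge (9,0)–(10,7): clear
  edge (10,7)–(10,11): clear
  edge (10,11)–(2,11): clear
  midpoint (19,23/2) outside
  → clear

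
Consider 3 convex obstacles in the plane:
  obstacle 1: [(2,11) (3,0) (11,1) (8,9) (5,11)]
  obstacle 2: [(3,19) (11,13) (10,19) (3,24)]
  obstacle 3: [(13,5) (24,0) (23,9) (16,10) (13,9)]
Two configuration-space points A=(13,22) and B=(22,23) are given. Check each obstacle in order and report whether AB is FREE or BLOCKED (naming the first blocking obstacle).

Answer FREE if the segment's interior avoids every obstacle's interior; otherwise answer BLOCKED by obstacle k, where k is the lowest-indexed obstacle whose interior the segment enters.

Obstacle 1 [(2,11) (3,0) (11,1) (8,9) (5,11)]:
  edge (2,11)–(3,0): clear
  edge (3,0)–(11,1): clear
  edge (11,1)–(8,9): clear
  edge (8,9)–(5,11): clear
  edge (5,11)–(2,11): clear
  midpoint (35/2,45/2) outside
  → clear
Obstacle 2 [(3,19) (11,13) (10,19) (3,24)]:
  edge (3,19)–(11,13): clear
  edge (11,13)–(10,19): clear
  edge (10,19)–(3,24): clear
  edge (3,24)–(3,19): clear
  midpoint (35/2,45/2) outside
  → clear
Obstacle 3 [(13,5) (24,0) (23,9) (16,10) (13,9)]:
  edge (13,5)–(24,0): clear
  edge (24,0)–(23,9): clear
  edge (23,9)–(16,10): clear
  edge (16,10)–(13,9): clear
  edge (13,9)–(13,5): clear
  midpoint (35/2,45/2) outside
  → clear

FREE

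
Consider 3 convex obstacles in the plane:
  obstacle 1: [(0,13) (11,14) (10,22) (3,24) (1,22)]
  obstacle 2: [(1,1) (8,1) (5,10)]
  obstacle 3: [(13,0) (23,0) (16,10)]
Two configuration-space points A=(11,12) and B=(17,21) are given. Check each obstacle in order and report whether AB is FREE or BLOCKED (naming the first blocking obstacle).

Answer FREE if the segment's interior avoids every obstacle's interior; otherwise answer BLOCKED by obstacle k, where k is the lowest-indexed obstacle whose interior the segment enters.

Obstacle 1 [(0,13) (11,14) (10,22) (3,24) (1,22)]:
  edge (0,13)–(11,14): clear
  edge (11,14)–(10,22): clear
  edge (10,22)–(3,24): clear
  edge (3,24)–(1,22): clear
  edge (1,22)–(0,13): clear
  midpoint (14,33/2) outside
  → clear
Obstacle 2 [(1,1) (8,1) (5,10)]:
  edge (1,1)–(8,1): clear
  edge (8,1)–(5,10): clear
  edge (5,10)–(1,1): clear
  midpoint (14,33/2) outside
  → clear
Obstacle 3 [(13,0) (23,0) (16,10)]:
  edge (13,0)–(23,0): clear
  edge (23,0)–(16,10): clear
  edge (16,10)–(13,0): clear
  midpoint (14,33/2) outside
  → clear

FREE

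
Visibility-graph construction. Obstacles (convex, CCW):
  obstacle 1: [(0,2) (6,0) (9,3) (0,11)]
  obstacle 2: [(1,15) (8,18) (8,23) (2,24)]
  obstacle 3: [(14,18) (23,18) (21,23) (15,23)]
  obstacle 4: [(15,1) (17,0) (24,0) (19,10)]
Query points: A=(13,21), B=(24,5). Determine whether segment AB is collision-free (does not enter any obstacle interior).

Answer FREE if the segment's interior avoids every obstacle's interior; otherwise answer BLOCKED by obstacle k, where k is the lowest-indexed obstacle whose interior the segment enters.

Obstacle 1 [(0,2) (6,0) (9,3) (0,11)]:
  edge (0,2)–(6,0): clear
  edge (6,0)–(9,3): clear
  edge (9,3)–(0,11): clear
  edge (0,11)–(0,2): clear
  midpoint (37/2,13) outside
  → clear
Obstacle 2 [(1,15) (8,18) (8,23) (2,24)]:
  edge (1,15)–(8,18): clear
  edge (8,18)–(8,23): clear
  edge (8,23)–(2,24): clear
  edge (2,24)–(1,15): clear
  midpoint (37/2,13) outside
  → clear
Obstacle 3 [(14,18) (23,18) (21,23) (15,23)]:
  edge (14,18)–(23,18): crosses AB
  edge (23,18)–(21,23): clear
  edge (21,23)–(15,23): clear
  edge (15,23)–(14,18): crosses AB
  → BLOCKED
Obstacle 4 [(15,1) (17,0) (24,0) (19,10)]:
  edge (15,1)–(17,0): clear
  edge (17,0)–(24,0): clear
  edge (24,0)–(19,10): clear
  edge (19,10)–(15,1): clear
  midpoint (37/2,13) outside
  → clear

BLOCKED by obstacle 3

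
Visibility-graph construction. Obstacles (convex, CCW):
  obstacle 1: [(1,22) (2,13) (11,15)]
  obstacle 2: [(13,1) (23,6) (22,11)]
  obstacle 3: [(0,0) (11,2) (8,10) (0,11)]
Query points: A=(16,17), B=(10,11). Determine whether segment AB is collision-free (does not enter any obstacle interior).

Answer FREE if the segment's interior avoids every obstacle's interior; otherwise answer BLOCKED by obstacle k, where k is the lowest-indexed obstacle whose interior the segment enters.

Obstacle 1 [(1,22) (2,13) (11,15)]:
  edge (1,22)–(2,13): clear
  edge (2,13)–(11,15): clear
  edge (11,15)–(1,22): clear
  midpoint (13,14) outside
  → clear
Obstacle 2 [(13,1) (23,6) (22,11)]:
  edge (13,1)–(23,6): clear
  edge (23,6)–(22,11): clear
  edge (22,11)–(13,1): clear
  midpoint (13,14) outside
  → clear
Obstacle 3 [(0,0) (11,2) (8,10) (0,11)]:
  edge (0,0)–(11,2): clear
  edge (11,2)–(8,10): clear
  edge (8,10)–(0,11): clear
  edge (0,11)–(0,0): clear
  midpoint (13,14) outside
  → clear

FREE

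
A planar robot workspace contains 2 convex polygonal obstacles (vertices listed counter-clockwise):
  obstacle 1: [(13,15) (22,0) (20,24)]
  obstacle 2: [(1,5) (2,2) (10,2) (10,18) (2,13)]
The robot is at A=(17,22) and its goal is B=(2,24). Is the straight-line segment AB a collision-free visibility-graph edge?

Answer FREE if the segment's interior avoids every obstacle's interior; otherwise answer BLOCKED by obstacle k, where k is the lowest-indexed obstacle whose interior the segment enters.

Obstacle 1 [(13,15) (22,0) (20,24)]:
  edge (13,15)–(22,0): clear
  edge (22,0)–(20,24): clear
  edge (20,24)–(13,15): clear
  midpoint (19/2,23) outside
  → clear
Obstacle 2 [(1,5) (2,2) (10,2) (10,18) (2,13)]:
  edge (1,5)–(2,2): clear
  edge (2,2)–(10,2): clear
  edge (10,2)–(10,18): clear
  edge (10,18)–(2,13): clear
  edge (2,13)–(1,5): clear
  midpoint (19/2,23) outside
  → clear

FREE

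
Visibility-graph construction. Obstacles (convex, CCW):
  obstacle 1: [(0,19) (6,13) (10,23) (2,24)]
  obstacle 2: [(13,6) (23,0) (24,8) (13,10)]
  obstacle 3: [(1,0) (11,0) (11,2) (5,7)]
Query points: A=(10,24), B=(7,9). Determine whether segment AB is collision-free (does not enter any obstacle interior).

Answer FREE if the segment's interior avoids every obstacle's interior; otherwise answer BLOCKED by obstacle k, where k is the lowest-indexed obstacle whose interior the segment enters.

BLOCKED by obstacle 1

Obstacle 1 [(0,19) (6,13) (10,23) (2,24)]:
  edge (0,19)–(6,13): clear
  edge (6,13)–(10,23): crosses AB
  edge (10,23)–(2,24): crosses AB
  edge (2,24)–(0,19): clear
  → BLOCKED
Obstacle 2 [(13,6) (23,0) (24,8) (13,10)]:
  edge (13,6)–(23,0): clear
  edge (23,0)–(24,8): clear
  edge (24,8)–(13,10): clear
  edge (13,10)–(13,6): clear
  midpoint (17/2,33/2) outside
  → clear
Obstacle 3 [(1,0) (11,0) (11,2) (5,7)]:
  edge (1,0)–(11,0): clear
  edge (11,0)–(11,2): clear
  edge (11,2)–(5,7): clear
  edge (5,7)–(1,0): clear
  midpoint (17/2,33/2) outside
  → clear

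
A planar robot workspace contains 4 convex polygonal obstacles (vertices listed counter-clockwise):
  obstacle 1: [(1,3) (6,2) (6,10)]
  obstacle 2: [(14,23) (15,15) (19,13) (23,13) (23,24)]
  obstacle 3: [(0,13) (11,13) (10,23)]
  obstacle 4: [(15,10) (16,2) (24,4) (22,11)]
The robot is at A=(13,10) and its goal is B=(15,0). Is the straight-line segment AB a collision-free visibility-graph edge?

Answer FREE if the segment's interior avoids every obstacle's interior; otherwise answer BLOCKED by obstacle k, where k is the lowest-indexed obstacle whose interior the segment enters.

Obstacle 1 [(1,3) (6,2) (6,10)]:
  edge (1,3)–(6,2): clear
  edge (6,2)–(6,10): clear
  edge (6,10)–(1,3): clear
  midpoint (14,5) outside
  → clear
Obstacle 2 [(14,23) (15,15) (19,13) (23,13) (23,24)]:
  edge (14,23)–(15,15): clear
  edge (15,15)–(19,13): clear
  edge (19,13)–(23,13): clear
  edge (23,13)–(23,24): clear
  edge (23,24)–(14,23): clear
  midpoint (14,5) outside
  → clear
Obstacle 3 [(0,13) (11,13) (10,23)]:
  edge (0,13)–(11,13): clear
  edge (11,13)–(10,23): clear
  edge (10,23)–(0,13): clear
  midpoint (14,5) outside
  → clear
Obstacle 4 [(15,10) (16,2) (24,4) (22,11)]:
  edge (15,10)–(16,2): clear
  edge (16,2)–(24,4): clear
  edge (24,4)–(22,11): clear
  edge (22,11)–(15,10): clear
  midpoint (14,5) outside
  → clear

FREE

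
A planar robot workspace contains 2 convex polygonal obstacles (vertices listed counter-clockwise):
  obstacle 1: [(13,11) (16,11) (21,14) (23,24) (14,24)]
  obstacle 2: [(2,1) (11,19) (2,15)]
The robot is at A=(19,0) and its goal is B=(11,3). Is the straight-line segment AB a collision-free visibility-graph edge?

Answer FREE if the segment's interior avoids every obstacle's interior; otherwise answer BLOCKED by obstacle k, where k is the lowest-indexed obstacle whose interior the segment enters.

Obstacle 1 [(13,11) (16,11) (21,14) (23,24) (14,24)]:
  edge (13,11)–(16,11): clear
  edge (16,11)–(21,14): clear
  edge (21,14)–(23,24): clear
  edge (23,24)–(14,24): clear
  edge (14,24)–(13,11): clear
  midpoint (15,3/2) outside
  → clear
Obstacle 2 [(2,1) (11,19) (2,15)]:
  edge (2,1)–(11,19): clear
  edge (11,19)–(2,15): clear
  edge (2,15)–(2,1): clear
  midpoint (15,3/2) outside
  → clear

FREE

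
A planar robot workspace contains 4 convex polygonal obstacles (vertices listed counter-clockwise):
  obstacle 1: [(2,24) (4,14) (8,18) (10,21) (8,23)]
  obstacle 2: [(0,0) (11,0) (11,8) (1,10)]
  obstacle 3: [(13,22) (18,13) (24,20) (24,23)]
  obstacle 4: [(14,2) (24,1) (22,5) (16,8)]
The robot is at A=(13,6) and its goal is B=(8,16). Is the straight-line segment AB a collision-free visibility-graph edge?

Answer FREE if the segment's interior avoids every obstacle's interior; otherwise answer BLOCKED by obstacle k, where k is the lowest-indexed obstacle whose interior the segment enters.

FREE

Obstacle 1 [(2,24) (4,14) (8,18) (10,21) (8,23)]:
  edge (2,24)–(4,14): clear
  edge (4,14)–(8,18): clear
  edge (8,18)–(10,21): clear
  edge (10,21)–(8,23): clear
  edge (8,23)–(2,24): clear
  midpoint (21/2,11) outside
  → clear
Obstacle 2 [(0,0) (11,0) (11,8) (1,10)]:
  edge (0,0)–(11,0): clear
  edge (11,0)–(11,8): clear
  edge (11,8)–(1,10): clear
  edge (1,10)–(0,0): clear
  midpoint (21/2,11) outside
  → clear
Obstacle 3 [(13,22) (18,13) (24,20) (24,23)]:
  edge (13,22)–(18,13): clear
  edge (18,13)–(24,20): clear
  edge (24,20)–(24,23): clear
  edge (24,23)–(13,22): clear
  midpoint (21/2,11) outside
  → clear
Obstacle 4 [(14,2) (24,1) (22,5) (16,8)]:
  edge (14,2)–(24,1): clear
  edge (24,1)–(22,5): clear
  edge (22,5)–(16,8): clear
  edge (16,8)–(14,2): clear
  midpoint (21/2,11) outside
  → clear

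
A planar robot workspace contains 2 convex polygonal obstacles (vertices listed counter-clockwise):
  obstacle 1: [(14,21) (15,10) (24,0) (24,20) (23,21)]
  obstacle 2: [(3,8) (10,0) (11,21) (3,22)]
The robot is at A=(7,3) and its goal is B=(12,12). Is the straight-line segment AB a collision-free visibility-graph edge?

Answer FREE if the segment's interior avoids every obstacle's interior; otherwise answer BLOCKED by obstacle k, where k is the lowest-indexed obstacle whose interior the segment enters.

Obstacle 1 [(14,21) (15,10) (24,0) (24,20) (23,21)]:
  edge (14,21)–(15,10): clear
  edge (15,10)–(24,0): clear
  edge (24,0)–(24,20): clear
  edge (24,20)–(23,21): clear
  edge (23,21)–(14,21): clear
  midpoint (19/2,15/2) outside
  → clear
Obstacle 2 [(3,8) (10,0) (11,21) (3,22)]:
  edge (3,8)–(10,0): crosses AB
  edge (10,0)–(11,21): crosses AB
  edge (11,21)–(3,22): clear
  edge (3,22)–(3,8): clear
  → BLOCKED

BLOCKED by obstacle 2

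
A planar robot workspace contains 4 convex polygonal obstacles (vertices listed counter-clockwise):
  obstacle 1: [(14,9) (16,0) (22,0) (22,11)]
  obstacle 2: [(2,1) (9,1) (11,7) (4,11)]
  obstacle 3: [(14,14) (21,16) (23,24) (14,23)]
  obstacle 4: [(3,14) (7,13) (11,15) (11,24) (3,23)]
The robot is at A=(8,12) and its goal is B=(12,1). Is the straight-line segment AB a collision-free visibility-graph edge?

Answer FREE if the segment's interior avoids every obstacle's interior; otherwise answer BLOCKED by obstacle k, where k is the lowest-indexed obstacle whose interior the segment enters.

BLOCKED by obstacle 2

Obstacle 1 [(14,9) (16,0) (22,0) (22,11)]:
  edge (14,9)–(16,0): clear
  edge (16,0)–(22,0): clear
  edge (22,0)–(22,11): clear
  edge (22,11)–(14,9): clear
  midpoint (10,13/2) outside
  → clear
Obstacle 2 [(2,1) (9,1) (11,7) (4,11)]:
  edge (2,1)–(9,1): clear
  edge (9,1)–(11,7): crosses AB
  edge (11,7)–(4,11): crosses AB
  edge (4,11)–(2,1): clear
  → BLOCKED
Obstacle 3 [(14,14) (21,16) (23,24) (14,23)]:
  edge (14,14)–(21,16): clear
  edge (21,16)–(23,24): clear
  edge (23,24)–(14,23): clear
  edge (14,23)–(14,14): clear
  midpoint (10,13/2) outside
  → clear
Obstacle 4 [(3,14) (7,13) (11,15) (11,24) (3,23)]:
  edge (3,14)–(7,13): clear
  edge (7,13)–(11,15): clear
  edge (11,15)–(11,24): clear
  edge (11,24)–(3,23): clear
  edge (3,23)–(3,14): clear
  midpoint (10,13/2) outside
  → clear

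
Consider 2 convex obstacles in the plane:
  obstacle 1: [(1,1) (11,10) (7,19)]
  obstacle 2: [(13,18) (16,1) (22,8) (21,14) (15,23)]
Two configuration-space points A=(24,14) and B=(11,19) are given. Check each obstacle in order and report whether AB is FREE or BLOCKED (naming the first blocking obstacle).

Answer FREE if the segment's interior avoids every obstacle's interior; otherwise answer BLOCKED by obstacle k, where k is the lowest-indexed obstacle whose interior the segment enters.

BLOCKED by obstacle 2

Obstacle 1 [(1,1) (11,10) (7,19)]:
  edge (1,1)–(11,10): clear
  edge (11,10)–(7,19): clear
  edge (7,19)–(1,1): clear
  midpoint (35/2,33/2) outside
  → clear
Obstacle 2 [(13,18) (16,1) (22,8) (21,14) (15,23)]:
  edge (13,18)–(16,1): clear
  edge (16,1)–(22,8): clear
  edge (22,8)–(21,14): clear
  edge (21,14)–(15,23): crosses AB
  edge (15,23)–(13,18): crosses AB
  → BLOCKED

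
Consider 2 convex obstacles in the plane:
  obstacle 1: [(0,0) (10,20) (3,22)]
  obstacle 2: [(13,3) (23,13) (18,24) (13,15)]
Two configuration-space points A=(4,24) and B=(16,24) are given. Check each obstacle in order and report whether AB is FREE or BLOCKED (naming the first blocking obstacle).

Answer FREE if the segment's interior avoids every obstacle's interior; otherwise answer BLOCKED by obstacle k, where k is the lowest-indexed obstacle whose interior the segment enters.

Obstacle 1 [(0,0) (10,20) (3,22)]:
  edge (0,0)–(10,20): clear
  edge (10,20)–(3,22): clear
  edge (3,22)–(0,0): clear
  midpoint (10,24) outside
  → clear
Obstacle 2 [(13,3) (23,13) (18,24) (13,15)]:
  edge (13,3)–(23,13): clear
  edge (23,13)–(18,24): clear
  edge (18,24)–(13,15): clear
  edge (13,15)–(13,3): clear
  midpoint (10,24) outside
  → clear

FREE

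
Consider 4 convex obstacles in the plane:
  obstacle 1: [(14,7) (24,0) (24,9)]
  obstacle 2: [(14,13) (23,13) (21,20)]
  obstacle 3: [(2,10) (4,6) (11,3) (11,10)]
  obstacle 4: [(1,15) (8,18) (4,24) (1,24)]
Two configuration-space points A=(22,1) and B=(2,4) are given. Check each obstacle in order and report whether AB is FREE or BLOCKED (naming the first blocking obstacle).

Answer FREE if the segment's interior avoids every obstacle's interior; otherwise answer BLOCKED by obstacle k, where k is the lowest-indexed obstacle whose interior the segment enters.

Obstacle 1 [(14,7) (24,0) (24,9)]:
  edge (14,7)–(24,0): clear
  edge (24,0)–(24,9): clear
  edge (24,9)–(14,7): clear
  midpoint (12,5/2) outside
  → clear
Obstacle 2 [(14,13) (23,13) (21,20)]:
  edge (14,13)–(23,13): clear
  edge (23,13)–(21,20): clear
  edge (21,20)–(14,13): clear
  midpoint (12,5/2) outside
  → clear
Obstacle 3 [(2,10) (4,6) (11,3) (11,10)]:
  edge (2,10)–(4,6): clear
  edge (4,6)–(11,3): clear
  edge (11,3)–(11,10): clear
  edge (11,10)–(2,10): clear
  midpoint (12,5/2) outside
  → clear
Obstacle 4 [(1,15) (8,18) (4,24) (1,24)]:
  edge (1,15)–(8,18): clear
  edge (8,18)–(4,24): clear
  edge (4,24)–(1,24): clear
  edge (1,24)–(1,15): clear
  midpoint (12,5/2) outside
  → clear

FREE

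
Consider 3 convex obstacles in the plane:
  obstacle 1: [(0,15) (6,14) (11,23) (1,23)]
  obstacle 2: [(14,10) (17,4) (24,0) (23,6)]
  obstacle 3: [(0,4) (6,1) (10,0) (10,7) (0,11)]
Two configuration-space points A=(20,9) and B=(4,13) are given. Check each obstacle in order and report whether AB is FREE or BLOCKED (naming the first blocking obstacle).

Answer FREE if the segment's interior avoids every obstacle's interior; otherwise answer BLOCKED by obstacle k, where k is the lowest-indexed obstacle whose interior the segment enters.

Obstacle 1 [(0,15) (6,14) (11,23) (1,23)]:
  edge (0,15)–(6,14): clear
  edge (6,14)–(11,23): clear
  edge (11,23)–(1,23): clear
  edge (1,23)–(0,15): clear
  midpoint (12,11) outside
  → clear
Obstacle 2 [(14,10) (17,4) (24,0) (23,6)]:
  edge (14,10)–(17,4): clear
  edge (17,4)–(24,0): clear
  edge (24,0)–(23,6): clear
  edge (23,6)–(14,10): clear
  midpoint (12,11) outside
  → clear
Obstacle 3 [(0,4) (6,1) (10,0) (10,7) (0,11)]:
  edge (0,4)–(6,1): clear
  edge (6,1)–(10,0): clear
  edge (10,0)–(10,7): clear
  edge (10,7)–(0,11): clear
  edge (0,11)–(0,4): clear
  midpoint (12,11) outside
  → clear

FREE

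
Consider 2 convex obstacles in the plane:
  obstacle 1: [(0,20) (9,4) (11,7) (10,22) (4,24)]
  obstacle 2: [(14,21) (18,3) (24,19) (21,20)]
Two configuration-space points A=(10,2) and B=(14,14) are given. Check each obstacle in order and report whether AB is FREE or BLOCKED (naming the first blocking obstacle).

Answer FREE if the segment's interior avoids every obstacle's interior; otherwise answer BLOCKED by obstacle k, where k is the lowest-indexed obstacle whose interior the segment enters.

Obstacle 1 [(0,20) (9,4) (11,7) (10,22) (4,24)]:
  edge (0,20)–(9,4): clear
  edge (9,4)–(11,7): clear
  edge (11,7)–(10,22): clear
  edge (10,22)–(4,24): clear
  edge (4,24)–(0,20): clear
  midpoint (12,8) outside
  → clear
Obstacle 2 [(14,21) (18,3) (24,19) (21,20)]:
  edge (14,21)–(18,3): clear
  edge (18,3)–(24,19): clear
  edge (24,19)–(21,20): clear
  edge (21,20)–(14,21): clear
  midpoint (12,8) outside
  → clear

FREE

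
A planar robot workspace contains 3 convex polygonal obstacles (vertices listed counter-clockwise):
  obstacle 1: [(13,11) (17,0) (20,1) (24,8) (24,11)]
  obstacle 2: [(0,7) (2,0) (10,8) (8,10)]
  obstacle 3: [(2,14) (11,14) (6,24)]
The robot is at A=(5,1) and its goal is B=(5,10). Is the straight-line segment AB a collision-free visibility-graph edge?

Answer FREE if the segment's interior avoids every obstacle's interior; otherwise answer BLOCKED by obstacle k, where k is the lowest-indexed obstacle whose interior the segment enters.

Obstacle 1 [(13,11) (17,0) (20,1) (24,8) (24,11)]:
  edge (13,11)–(17,0): clear
  edge (17,0)–(20,1): clear
  edge (20,1)–(24,8): clear
  edge (24,8)–(24,11): clear
  edge (24,11)–(13,11): clear
  midpoint (5,11/2) outside
  → clear
Obstacle 2 [(0,7) (2,0) (10,8) (8,10)]:
  edge (0,7)–(2,0): clear
  edge (2,0)–(10,8): crosses AB
  edge (10,8)–(8,10): clear
  edge (8,10)–(0,7): crosses AB
  → BLOCKED
Obstacle 3 [(2,14) (11,14) (6,24)]:
  edge (2,14)–(11,14): clear
  edge (11,14)–(6,24): clear
  edge (6,24)–(2,14): clear
  midpoint (5,11/2) outside
  → clear

BLOCKED by obstacle 2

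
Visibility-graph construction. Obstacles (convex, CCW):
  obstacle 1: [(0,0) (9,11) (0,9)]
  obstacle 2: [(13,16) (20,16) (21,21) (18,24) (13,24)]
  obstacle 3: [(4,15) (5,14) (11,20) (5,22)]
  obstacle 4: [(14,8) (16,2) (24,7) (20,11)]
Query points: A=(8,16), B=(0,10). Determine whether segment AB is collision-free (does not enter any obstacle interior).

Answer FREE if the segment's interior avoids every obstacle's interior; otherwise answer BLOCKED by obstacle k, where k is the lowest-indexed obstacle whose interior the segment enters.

FREE

Obstacle 1 [(0,0) (9,11) (0,9)]:
  edge (0,0)–(9,11): clear
  edge (9,11)–(0,9): clear
  edge (0,9)–(0,0): clear
  midpoint (4,13) outside
  → clear
Obstacle 2 [(13,16) (20,16) (21,21) (18,24) (13,24)]:
  edge (13,16)–(20,16): clear
  edge (20,16)–(21,21): clear
  edge (21,21)–(18,24): clear
  edge (18,24)–(13,24): clear
  edge (13,24)–(13,16): clear
  midpoint (4,13) outside
  → clear
Obstacle 3 [(4,15) (5,14) (11,20) (5,22)]:
  edge (4,15)–(5,14): clear
  edge (5,14)–(11,20): clear
  edge (11,20)–(5,22): clear
  edge (5,22)–(4,15): clear
  midpoint (4,13) outside
  → clear
Obstacle 4 [(14,8) (16,2) (24,7) (20,11)]:
  edge (14,8)–(16,2): clear
  edge (16,2)–(24,7): clear
  edge (24,7)–(20,11): clear
  edge (20,11)–(14,8): clear
  midpoint (4,13) outside
  → clear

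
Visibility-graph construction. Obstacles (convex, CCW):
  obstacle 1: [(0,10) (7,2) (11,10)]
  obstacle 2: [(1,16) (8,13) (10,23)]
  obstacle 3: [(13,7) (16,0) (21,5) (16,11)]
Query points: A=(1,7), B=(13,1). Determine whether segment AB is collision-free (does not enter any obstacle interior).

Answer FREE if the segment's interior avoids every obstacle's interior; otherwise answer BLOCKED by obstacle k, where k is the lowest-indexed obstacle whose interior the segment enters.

BLOCKED by obstacle 1

Obstacle 1 [(0,10) (7,2) (11,10)]:
  edge (0,10)–(7,2): crosses AB
  edge (7,2)–(11,10): crosses AB
  edge (11,10)–(0,10): clear
  → BLOCKED
Obstacle 2 [(1,16) (8,13) (10,23)]:
  edge (1,16)–(8,13): clear
  edge (8,13)–(10,23): clear
  edge (10,23)–(1,16): clear
  midpoint (7,4) outside
  → clear
Obstacle 3 [(13,7) (16,0) (21,5) (16,11)]:
  edge (13,7)–(16,0): clear
  edge (16,0)–(21,5): clear
  edge (21,5)–(16,11): clear
  edge (16,11)–(13,7): clear
  midpoint (7,4) outside
  → clear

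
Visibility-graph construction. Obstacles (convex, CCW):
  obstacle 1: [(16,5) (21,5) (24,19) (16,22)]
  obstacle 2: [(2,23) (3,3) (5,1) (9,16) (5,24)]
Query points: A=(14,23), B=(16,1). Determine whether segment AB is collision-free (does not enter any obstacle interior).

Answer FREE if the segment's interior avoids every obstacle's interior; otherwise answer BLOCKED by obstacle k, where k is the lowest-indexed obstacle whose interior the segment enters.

FREE

Obstacle 1 [(16,5) (21,5) (24,19) (16,22)]:
  edge (16,5)–(21,5): clear
  edge (21,5)–(24,19): clear
  edge (24,19)–(16,22): clear
  edge (16,22)–(16,5): clear
  midpoint (15,12) outside
  → clear
Obstacle 2 [(2,23) (3,3) (5,1) (9,16) (5,24)]:
  edge (2,23)–(3,3): clear
  edge (3,3)–(5,1): clear
  edge (5,1)–(9,16): clear
  edge (9,16)–(5,24): clear
  edge (5,24)–(2,23): clear
  midpoint (15,12) outside
  → clear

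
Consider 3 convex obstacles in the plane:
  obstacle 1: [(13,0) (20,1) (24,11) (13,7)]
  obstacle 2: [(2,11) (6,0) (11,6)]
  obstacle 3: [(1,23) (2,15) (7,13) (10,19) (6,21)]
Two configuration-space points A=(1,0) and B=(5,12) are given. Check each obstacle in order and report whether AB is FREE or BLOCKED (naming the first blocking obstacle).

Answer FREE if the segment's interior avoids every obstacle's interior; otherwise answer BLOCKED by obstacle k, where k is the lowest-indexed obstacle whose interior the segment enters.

BLOCKED by obstacle 2

Obstacle 1 [(13,0) (20,1) (24,11) (13,7)]:
  edge (13,0)–(20,1): clear
  edge (20,1)–(24,11): clear
  edge (24,11)–(13,7): clear
  edge (13,7)–(13,0): clear
  midpoint (3,6) outside
  → clear
Obstacle 2 [(2,11) (6,0) (11,6)]:
  edge (2,11)–(6,0): crosses AB
  edge (6,0)–(11,6): clear
  edge (11,6)–(2,11): crosses AB
  → BLOCKED
Obstacle 3 [(1,23) (2,15) (7,13) (10,19) (6,21)]:
  edge (1,23)–(2,15): clear
  edge (2,15)–(7,13): clear
  edge (7,13)–(10,19): clear
  edge (10,19)–(6,21): clear
  edge (6,21)–(1,23): clear
  midpoint (3,6) outside
  → clear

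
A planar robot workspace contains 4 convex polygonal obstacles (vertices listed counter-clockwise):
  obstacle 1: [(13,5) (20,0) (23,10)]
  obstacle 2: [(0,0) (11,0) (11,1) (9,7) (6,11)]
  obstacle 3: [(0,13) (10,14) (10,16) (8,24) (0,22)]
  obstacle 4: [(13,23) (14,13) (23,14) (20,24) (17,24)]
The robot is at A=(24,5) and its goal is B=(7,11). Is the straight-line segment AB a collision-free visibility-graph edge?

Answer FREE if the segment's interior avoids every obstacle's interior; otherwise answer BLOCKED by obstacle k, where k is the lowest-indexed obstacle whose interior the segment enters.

Obstacle 1 [(13,5) (20,0) (23,10)]:
  edge (13,5)–(20,0): clear
  edge (20,0)–(23,10): crosses AB
  edge (23,10)–(13,5): crosses AB
  → BLOCKED
Obstacle 2 [(0,0) (11,0) (11,1) (9,7) (6,11)]:
  edge (0,0)–(11,0): clear
  edge (11,0)–(11,1): clear
  edge (11,1)–(9,7): clear
  edge (9,7)–(6,11): clear
  edge (6,11)–(0,0): clear
  midpoint (31/2,8) outside
  → clear
Obstacle 3 [(0,13) (10,14) (10,16) (8,24) (0,22)]:
  edge (0,13)–(10,14): clear
  edge (10,14)–(10,16): clear
  edge (10,16)–(8,24): clear
  edge (8,24)–(0,22): clear
  edge (0,22)–(0,13): clear
  midpoint (31/2,8) outside
  → clear
Obstacle 4 [(13,23) (14,13) (23,14) (20,24) (17,24)]:
  edge (13,23)–(14,13): clear
  edge (14,13)–(23,14): clear
  edge (23,14)–(20,24): clear
  edge (20,24)–(17,24): clear
  edge (17,24)–(13,23): clear
  midpoint (31/2,8) outside
  → clear

BLOCKED by obstacle 1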